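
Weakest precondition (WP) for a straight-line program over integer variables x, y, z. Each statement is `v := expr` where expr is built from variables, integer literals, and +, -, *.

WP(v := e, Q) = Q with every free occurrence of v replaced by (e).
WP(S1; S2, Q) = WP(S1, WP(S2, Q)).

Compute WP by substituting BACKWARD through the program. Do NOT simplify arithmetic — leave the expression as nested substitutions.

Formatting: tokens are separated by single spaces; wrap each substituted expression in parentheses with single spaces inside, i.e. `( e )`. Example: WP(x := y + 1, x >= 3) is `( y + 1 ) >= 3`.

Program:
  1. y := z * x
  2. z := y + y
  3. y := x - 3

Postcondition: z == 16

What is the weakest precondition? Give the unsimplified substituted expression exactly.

post: z == 16
stmt 3: y := x - 3  -- replace 0 occurrence(s) of y with (x - 3)
  => z == 16
stmt 2: z := y + y  -- replace 1 occurrence(s) of z with (y + y)
  => ( y + y ) == 16
stmt 1: y := z * x  -- replace 2 occurrence(s) of y with (z * x)
  => ( ( z * x ) + ( z * x ) ) == 16

Answer: ( ( z * x ) + ( z * x ) ) == 16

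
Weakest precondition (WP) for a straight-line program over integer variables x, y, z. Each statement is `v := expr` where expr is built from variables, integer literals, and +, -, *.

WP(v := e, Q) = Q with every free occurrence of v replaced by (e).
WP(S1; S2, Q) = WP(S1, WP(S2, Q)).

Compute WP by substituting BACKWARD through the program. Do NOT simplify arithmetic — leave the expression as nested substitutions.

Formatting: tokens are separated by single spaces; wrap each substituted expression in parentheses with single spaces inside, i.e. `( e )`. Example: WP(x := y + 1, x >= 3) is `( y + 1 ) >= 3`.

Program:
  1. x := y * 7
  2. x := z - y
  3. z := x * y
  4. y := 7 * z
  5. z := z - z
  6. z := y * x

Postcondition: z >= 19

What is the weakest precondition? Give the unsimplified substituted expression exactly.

post: z >= 19
stmt 6: z := y * x  -- replace 1 occurrence(s) of z with (y * x)
  => ( y * x ) >= 19
stmt 5: z := z - z  -- replace 0 occurrence(s) of z with (z - z)
  => ( y * x ) >= 19
stmt 4: y := 7 * z  -- replace 1 occurrence(s) of y with (7 * z)
  => ( ( 7 * z ) * x ) >= 19
stmt 3: z := x * y  -- replace 1 occurrence(s) of z with (x * y)
  => ( ( 7 * ( x * y ) ) * x ) >= 19
stmt 2: x := z - y  -- replace 2 occurrence(s) of x with (z - y)
  => ( ( 7 * ( ( z - y ) * y ) ) * ( z - y ) ) >= 19
stmt 1: x := y * 7  -- replace 0 occurrence(s) of x with (y * 7)
  => ( ( 7 * ( ( z - y ) * y ) ) * ( z - y ) ) >= 19

Answer: ( ( 7 * ( ( z - y ) * y ) ) * ( z - y ) ) >= 19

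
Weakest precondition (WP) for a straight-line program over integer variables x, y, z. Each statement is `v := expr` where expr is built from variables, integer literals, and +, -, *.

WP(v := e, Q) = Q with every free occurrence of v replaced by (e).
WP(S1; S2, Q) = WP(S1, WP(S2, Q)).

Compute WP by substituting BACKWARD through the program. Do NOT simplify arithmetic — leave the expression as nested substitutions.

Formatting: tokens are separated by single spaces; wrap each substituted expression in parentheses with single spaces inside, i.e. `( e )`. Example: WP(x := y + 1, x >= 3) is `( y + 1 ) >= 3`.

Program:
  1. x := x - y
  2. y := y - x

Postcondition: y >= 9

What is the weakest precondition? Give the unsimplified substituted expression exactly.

post: y >= 9
stmt 2: y := y - x  -- replace 1 occurrence(s) of y with (y - x)
  => ( y - x ) >= 9
stmt 1: x := x - y  -- replace 1 occurrence(s) of x with (x - y)
  => ( y - ( x - y ) ) >= 9

Answer: ( y - ( x - y ) ) >= 9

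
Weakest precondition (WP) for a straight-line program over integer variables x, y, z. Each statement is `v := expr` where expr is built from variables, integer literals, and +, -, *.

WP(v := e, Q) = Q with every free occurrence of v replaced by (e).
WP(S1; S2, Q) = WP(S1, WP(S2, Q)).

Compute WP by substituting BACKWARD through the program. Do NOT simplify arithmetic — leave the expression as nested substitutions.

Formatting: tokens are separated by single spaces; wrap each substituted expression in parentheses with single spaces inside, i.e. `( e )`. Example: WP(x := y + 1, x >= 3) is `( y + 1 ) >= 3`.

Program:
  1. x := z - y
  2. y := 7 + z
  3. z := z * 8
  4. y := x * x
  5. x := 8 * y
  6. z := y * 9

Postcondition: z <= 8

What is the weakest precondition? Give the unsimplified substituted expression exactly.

post: z <= 8
stmt 6: z := y * 9  -- replace 1 occurrence(s) of z with (y * 9)
  => ( y * 9 ) <= 8
stmt 5: x := 8 * y  -- replace 0 occurrence(s) of x with (8 * y)
  => ( y * 9 ) <= 8
stmt 4: y := x * x  -- replace 1 occurrence(s) of y with (x * x)
  => ( ( x * x ) * 9 ) <= 8
stmt 3: z := z * 8  -- replace 0 occurrence(s) of z with (z * 8)
  => ( ( x * x ) * 9 ) <= 8
stmt 2: y := 7 + z  -- replace 0 occurrence(s) of y with (7 + z)
  => ( ( x * x ) * 9 ) <= 8
stmt 1: x := z - y  -- replace 2 occurrence(s) of x with (z - y)
  => ( ( ( z - y ) * ( z - y ) ) * 9 ) <= 8

Answer: ( ( ( z - y ) * ( z - y ) ) * 9 ) <= 8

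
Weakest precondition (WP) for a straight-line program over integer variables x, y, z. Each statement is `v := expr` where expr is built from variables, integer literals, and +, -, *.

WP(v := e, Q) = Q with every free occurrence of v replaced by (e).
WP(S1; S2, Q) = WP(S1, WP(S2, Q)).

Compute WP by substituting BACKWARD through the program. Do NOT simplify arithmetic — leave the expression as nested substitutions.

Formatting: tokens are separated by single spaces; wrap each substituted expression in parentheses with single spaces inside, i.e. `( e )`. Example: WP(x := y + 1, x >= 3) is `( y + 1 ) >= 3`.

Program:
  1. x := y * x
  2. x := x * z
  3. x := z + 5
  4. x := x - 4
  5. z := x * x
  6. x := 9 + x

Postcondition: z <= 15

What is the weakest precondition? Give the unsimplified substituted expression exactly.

post: z <= 15
stmt 6: x := 9 + x  -- replace 0 occurrence(s) of x with (9 + x)
  => z <= 15
stmt 5: z := x * x  -- replace 1 occurrence(s) of z with (x * x)
  => ( x * x ) <= 15
stmt 4: x := x - 4  -- replace 2 occurrence(s) of x with (x - 4)
  => ( ( x - 4 ) * ( x - 4 ) ) <= 15
stmt 3: x := z + 5  -- replace 2 occurrence(s) of x with (z + 5)
  => ( ( ( z + 5 ) - 4 ) * ( ( z + 5 ) - 4 ) ) <= 15
stmt 2: x := x * z  -- replace 0 occurrence(s) of x with (x * z)
  => ( ( ( z + 5 ) - 4 ) * ( ( z + 5 ) - 4 ) ) <= 15
stmt 1: x := y * x  -- replace 0 occurrence(s) of x with (y * x)
  => ( ( ( z + 5 ) - 4 ) * ( ( z + 5 ) - 4 ) ) <= 15

Answer: ( ( ( z + 5 ) - 4 ) * ( ( z + 5 ) - 4 ) ) <= 15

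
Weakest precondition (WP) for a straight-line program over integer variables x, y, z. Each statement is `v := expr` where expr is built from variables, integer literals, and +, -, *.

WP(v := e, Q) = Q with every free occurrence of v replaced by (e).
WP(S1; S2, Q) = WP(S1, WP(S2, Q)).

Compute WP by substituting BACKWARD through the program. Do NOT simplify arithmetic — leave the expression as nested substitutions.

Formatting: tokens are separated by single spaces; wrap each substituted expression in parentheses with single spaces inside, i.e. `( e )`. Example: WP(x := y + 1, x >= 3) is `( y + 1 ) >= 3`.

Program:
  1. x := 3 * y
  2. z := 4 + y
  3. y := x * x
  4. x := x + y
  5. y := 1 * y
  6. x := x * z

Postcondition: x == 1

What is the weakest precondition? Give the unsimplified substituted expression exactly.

Answer: ( ( ( 3 * y ) + ( ( 3 * y ) * ( 3 * y ) ) ) * ( 4 + y ) ) == 1

Derivation:
post: x == 1
stmt 6: x := x * z  -- replace 1 occurrence(s) of x with (x * z)
  => ( x * z ) == 1
stmt 5: y := 1 * y  -- replace 0 occurrence(s) of y with (1 * y)
  => ( x * z ) == 1
stmt 4: x := x + y  -- replace 1 occurrence(s) of x with (x + y)
  => ( ( x + y ) * z ) == 1
stmt 3: y := x * x  -- replace 1 occurrence(s) of y with (x * x)
  => ( ( x + ( x * x ) ) * z ) == 1
stmt 2: z := 4 + y  -- replace 1 occurrence(s) of z with (4 + y)
  => ( ( x + ( x * x ) ) * ( 4 + y ) ) == 1
stmt 1: x := 3 * y  -- replace 3 occurrence(s) of x with (3 * y)
  => ( ( ( 3 * y ) + ( ( 3 * y ) * ( 3 * y ) ) ) * ( 4 + y ) ) == 1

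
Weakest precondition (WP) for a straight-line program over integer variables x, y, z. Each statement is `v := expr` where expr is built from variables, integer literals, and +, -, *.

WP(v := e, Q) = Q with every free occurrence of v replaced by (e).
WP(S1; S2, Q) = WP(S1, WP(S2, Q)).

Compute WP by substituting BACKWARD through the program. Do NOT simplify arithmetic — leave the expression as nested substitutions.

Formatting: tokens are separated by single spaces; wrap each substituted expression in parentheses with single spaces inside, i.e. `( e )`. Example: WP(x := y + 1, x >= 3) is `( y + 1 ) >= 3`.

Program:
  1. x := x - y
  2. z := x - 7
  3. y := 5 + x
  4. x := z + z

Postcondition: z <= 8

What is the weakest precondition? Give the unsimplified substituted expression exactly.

Answer: ( ( x - y ) - 7 ) <= 8

Derivation:
post: z <= 8
stmt 4: x := z + z  -- replace 0 occurrence(s) of x with (z + z)
  => z <= 8
stmt 3: y := 5 + x  -- replace 0 occurrence(s) of y with (5 + x)
  => z <= 8
stmt 2: z := x - 7  -- replace 1 occurrence(s) of z with (x - 7)
  => ( x - 7 ) <= 8
stmt 1: x := x - y  -- replace 1 occurrence(s) of x with (x - y)
  => ( ( x - y ) - 7 ) <= 8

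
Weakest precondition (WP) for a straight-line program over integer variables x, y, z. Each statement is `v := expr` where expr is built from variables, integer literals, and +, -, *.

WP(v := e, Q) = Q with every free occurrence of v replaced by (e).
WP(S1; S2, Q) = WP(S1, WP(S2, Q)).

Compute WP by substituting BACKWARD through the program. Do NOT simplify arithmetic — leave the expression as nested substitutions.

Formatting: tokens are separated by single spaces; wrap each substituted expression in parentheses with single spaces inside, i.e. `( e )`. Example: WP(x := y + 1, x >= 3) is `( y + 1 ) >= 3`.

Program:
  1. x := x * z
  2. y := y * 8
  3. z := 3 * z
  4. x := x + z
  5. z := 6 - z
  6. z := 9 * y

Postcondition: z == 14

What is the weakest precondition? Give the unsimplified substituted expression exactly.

post: z == 14
stmt 6: z := 9 * y  -- replace 1 occurrence(s) of z with (9 * y)
  => ( 9 * y ) == 14
stmt 5: z := 6 - z  -- replace 0 occurrence(s) of z with (6 - z)
  => ( 9 * y ) == 14
stmt 4: x := x + z  -- replace 0 occurrence(s) of x with (x + z)
  => ( 9 * y ) == 14
stmt 3: z := 3 * z  -- replace 0 occurrence(s) of z with (3 * z)
  => ( 9 * y ) == 14
stmt 2: y := y * 8  -- replace 1 occurrence(s) of y with (y * 8)
  => ( 9 * ( y * 8 ) ) == 14
stmt 1: x := x * z  -- replace 0 occurrence(s) of x with (x * z)
  => ( 9 * ( y * 8 ) ) == 14

Answer: ( 9 * ( y * 8 ) ) == 14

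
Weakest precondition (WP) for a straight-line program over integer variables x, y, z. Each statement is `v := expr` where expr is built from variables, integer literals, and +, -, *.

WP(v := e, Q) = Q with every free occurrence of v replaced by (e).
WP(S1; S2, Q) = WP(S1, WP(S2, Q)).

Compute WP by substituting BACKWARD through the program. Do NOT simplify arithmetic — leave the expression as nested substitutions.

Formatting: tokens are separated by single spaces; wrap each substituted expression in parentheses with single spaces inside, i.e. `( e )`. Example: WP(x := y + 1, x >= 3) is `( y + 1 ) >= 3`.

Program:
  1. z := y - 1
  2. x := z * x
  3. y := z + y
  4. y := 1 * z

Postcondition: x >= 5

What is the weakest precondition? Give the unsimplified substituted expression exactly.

Answer: ( ( y - 1 ) * x ) >= 5

Derivation:
post: x >= 5
stmt 4: y := 1 * z  -- replace 0 occurrence(s) of y with (1 * z)
  => x >= 5
stmt 3: y := z + y  -- replace 0 occurrence(s) of y with (z + y)
  => x >= 5
stmt 2: x := z * x  -- replace 1 occurrence(s) of x with (z * x)
  => ( z * x ) >= 5
stmt 1: z := y - 1  -- replace 1 occurrence(s) of z with (y - 1)
  => ( ( y - 1 ) * x ) >= 5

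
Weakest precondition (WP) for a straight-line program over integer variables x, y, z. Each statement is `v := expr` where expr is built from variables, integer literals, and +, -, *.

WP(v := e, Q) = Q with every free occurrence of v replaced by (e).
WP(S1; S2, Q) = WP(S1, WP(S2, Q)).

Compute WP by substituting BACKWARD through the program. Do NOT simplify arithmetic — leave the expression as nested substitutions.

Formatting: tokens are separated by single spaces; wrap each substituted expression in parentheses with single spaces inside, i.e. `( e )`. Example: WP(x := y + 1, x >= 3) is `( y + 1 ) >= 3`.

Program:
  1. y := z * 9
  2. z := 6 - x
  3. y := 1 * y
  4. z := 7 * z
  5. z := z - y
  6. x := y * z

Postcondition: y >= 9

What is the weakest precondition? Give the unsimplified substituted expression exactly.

post: y >= 9
stmt 6: x := y * z  -- replace 0 occurrence(s) of x with (y * z)
  => y >= 9
stmt 5: z := z - y  -- replace 0 occurrence(s) of z with (z - y)
  => y >= 9
stmt 4: z := 7 * z  -- replace 0 occurrence(s) of z with (7 * z)
  => y >= 9
stmt 3: y := 1 * y  -- replace 1 occurrence(s) of y with (1 * y)
  => ( 1 * y ) >= 9
stmt 2: z := 6 - x  -- replace 0 occurrence(s) of z with (6 - x)
  => ( 1 * y ) >= 9
stmt 1: y := z * 9  -- replace 1 occurrence(s) of y with (z * 9)
  => ( 1 * ( z * 9 ) ) >= 9

Answer: ( 1 * ( z * 9 ) ) >= 9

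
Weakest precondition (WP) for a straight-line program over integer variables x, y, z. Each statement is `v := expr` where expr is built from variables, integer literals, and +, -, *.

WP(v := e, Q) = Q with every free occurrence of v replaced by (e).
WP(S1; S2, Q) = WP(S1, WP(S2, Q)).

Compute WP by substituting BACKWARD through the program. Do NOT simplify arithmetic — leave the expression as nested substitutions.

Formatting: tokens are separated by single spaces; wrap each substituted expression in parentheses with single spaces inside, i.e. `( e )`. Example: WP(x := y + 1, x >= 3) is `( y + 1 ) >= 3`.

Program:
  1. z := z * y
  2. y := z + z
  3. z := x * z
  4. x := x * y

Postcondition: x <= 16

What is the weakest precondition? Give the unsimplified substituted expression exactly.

Answer: ( x * ( ( z * y ) + ( z * y ) ) ) <= 16

Derivation:
post: x <= 16
stmt 4: x := x * y  -- replace 1 occurrence(s) of x with (x * y)
  => ( x * y ) <= 16
stmt 3: z := x * z  -- replace 0 occurrence(s) of z with (x * z)
  => ( x * y ) <= 16
stmt 2: y := z + z  -- replace 1 occurrence(s) of y with (z + z)
  => ( x * ( z + z ) ) <= 16
stmt 1: z := z * y  -- replace 2 occurrence(s) of z with (z * y)
  => ( x * ( ( z * y ) + ( z * y ) ) ) <= 16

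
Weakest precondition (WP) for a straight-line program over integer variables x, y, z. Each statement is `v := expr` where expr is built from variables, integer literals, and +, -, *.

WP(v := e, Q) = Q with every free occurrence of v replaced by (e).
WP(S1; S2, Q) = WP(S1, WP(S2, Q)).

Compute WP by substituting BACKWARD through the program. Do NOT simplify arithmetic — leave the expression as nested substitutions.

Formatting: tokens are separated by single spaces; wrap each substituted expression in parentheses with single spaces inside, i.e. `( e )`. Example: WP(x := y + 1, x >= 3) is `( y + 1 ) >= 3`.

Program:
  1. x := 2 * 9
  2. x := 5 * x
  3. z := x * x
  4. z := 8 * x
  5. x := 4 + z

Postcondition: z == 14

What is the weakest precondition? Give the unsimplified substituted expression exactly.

post: z == 14
stmt 5: x := 4 + z  -- replace 0 occurrence(s) of x with (4 + z)
  => z == 14
stmt 4: z := 8 * x  -- replace 1 occurrence(s) of z with (8 * x)
  => ( 8 * x ) == 14
stmt 3: z := x * x  -- replace 0 occurrence(s) of z with (x * x)
  => ( 8 * x ) == 14
stmt 2: x := 5 * x  -- replace 1 occurrence(s) of x with (5 * x)
  => ( 8 * ( 5 * x ) ) == 14
stmt 1: x := 2 * 9  -- replace 1 occurrence(s) of x with (2 * 9)
  => ( 8 * ( 5 * ( 2 * 9 ) ) ) == 14

Answer: ( 8 * ( 5 * ( 2 * 9 ) ) ) == 14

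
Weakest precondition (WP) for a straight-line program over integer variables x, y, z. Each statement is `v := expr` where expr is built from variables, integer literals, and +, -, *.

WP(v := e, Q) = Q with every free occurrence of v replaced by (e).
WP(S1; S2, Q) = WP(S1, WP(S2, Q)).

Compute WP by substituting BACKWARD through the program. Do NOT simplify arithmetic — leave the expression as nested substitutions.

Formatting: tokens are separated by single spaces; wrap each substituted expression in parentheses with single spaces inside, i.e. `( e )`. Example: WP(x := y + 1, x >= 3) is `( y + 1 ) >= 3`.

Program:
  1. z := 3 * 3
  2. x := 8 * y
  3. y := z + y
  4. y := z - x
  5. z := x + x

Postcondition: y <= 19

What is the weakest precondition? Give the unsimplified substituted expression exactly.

Answer: ( ( 3 * 3 ) - ( 8 * y ) ) <= 19

Derivation:
post: y <= 19
stmt 5: z := x + x  -- replace 0 occurrence(s) of z with (x + x)
  => y <= 19
stmt 4: y := z - x  -- replace 1 occurrence(s) of y with (z - x)
  => ( z - x ) <= 19
stmt 3: y := z + y  -- replace 0 occurrence(s) of y with (z + y)
  => ( z - x ) <= 19
stmt 2: x := 8 * y  -- replace 1 occurrence(s) of x with (8 * y)
  => ( z - ( 8 * y ) ) <= 19
stmt 1: z := 3 * 3  -- replace 1 occurrence(s) of z with (3 * 3)
  => ( ( 3 * 3 ) - ( 8 * y ) ) <= 19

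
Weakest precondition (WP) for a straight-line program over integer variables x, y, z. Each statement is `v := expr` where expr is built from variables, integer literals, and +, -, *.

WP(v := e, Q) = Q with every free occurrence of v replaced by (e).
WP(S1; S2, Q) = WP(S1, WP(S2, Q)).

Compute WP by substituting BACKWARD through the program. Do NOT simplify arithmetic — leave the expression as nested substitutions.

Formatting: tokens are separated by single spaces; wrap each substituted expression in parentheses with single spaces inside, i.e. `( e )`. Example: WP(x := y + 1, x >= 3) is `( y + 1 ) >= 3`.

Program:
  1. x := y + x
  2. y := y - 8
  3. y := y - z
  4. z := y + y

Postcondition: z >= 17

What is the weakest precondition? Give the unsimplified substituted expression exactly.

post: z >= 17
stmt 4: z := y + y  -- replace 1 occurrence(s) of z with (y + y)
  => ( y + y ) >= 17
stmt 3: y := y - z  -- replace 2 occurrence(s) of y with (y - z)
  => ( ( y - z ) + ( y - z ) ) >= 17
stmt 2: y := y - 8  -- replace 2 occurrence(s) of y with (y - 8)
  => ( ( ( y - 8 ) - z ) + ( ( y - 8 ) - z ) ) >= 17
stmt 1: x := y + x  -- replace 0 occurrence(s) of x with (y + x)
  => ( ( ( y - 8 ) - z ) + ( ( y - 8 ) - z ) ) >= 17

Answer: ( ( ( y - 8 ) - z ) + ( ( y - 8 ) - z ) ) >= 17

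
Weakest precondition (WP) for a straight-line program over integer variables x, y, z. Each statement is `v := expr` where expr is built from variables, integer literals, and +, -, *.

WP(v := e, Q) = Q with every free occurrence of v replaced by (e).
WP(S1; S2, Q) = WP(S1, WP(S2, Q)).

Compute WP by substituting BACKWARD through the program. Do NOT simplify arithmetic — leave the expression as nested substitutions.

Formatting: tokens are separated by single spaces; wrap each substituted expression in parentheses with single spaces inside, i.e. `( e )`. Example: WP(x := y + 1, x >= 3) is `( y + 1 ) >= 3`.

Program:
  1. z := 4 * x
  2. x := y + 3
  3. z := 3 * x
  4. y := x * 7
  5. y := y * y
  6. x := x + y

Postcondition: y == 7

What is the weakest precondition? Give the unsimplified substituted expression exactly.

post: y == 7
stmt 6: x := x + y  -- replace 0 occurrence(s) of x with (x + y)
  => y == 7
stmt 5: y := y * y  -- replace 1 occurrence(s) of y with (y * y)
  => ( y * y ) == 7
stmt 4: y := x * 7  -- replace 2 occurrence(s) of y with (x * 7)
  => ( ( x * 7 ) * ( x * 7 ) ) == 7
stmt 3: z := 3 * x  -- replace 0 occurrence(s) of z with (3 * x)
  => ( ( x * 7 ) * ( x * 7 ) ) == 7
stmt 2: x := y + 3  -- replace 2 occurrence(s) of x with (y + 3)
  => ( ( ( y + 3 ) * 7 ) * ( ( y + 3 ) * 7 ) ) == 7
stmt 1: z := 4 * x  -- replace 0 occurrence(s) of z with (4 * x)
  => ( ( ( y + 3 ) * 7 ) * ( ( y + 3 ) * 7 ) ) == 7

Answer: ( ( ( y + 3 ) * 7 ) * ( ( y + 3 ) * 7 ) ) == 7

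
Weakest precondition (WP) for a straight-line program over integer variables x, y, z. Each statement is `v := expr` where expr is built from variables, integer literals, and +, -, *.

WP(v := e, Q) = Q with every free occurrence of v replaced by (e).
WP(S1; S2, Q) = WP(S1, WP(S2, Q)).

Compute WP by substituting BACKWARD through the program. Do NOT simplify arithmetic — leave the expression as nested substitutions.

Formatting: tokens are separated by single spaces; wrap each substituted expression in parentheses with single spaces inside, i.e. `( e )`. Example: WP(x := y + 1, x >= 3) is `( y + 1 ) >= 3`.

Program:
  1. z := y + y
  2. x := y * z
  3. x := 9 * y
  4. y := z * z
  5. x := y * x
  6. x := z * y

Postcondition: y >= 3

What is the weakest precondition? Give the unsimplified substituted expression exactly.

post: y >= 3
stmt 6: x := z * y  -- replace 0 occurrence(s) of x with (z * y)
  => y >= 3
stmt 5: x := y * x  -- replace 0 occurrence(s) of x with (y * x)
  => y >= 3
stmt 4: y := z * z  -- replace 1 occurrence(s) of y with (z * z)
  => ( z * z ) >= 3
stmt 3: x := 9 * y  -- replace 0 occurrence(s) of x with (9 * y)
  => ( z * z ) >= 3
stmt 2: x := y * z  -- replace 0 occurrence(s) of x with (y * z)
  => ( z * z ) >= 3
stmt 1: z := y + y  -- replace 2 occurrence(s) of z with (y + y)
  => ( ( y + y ) * ( y + y ) ) >= 3

Answer: ( ( y + y ) * ( y + y ) ) >= 3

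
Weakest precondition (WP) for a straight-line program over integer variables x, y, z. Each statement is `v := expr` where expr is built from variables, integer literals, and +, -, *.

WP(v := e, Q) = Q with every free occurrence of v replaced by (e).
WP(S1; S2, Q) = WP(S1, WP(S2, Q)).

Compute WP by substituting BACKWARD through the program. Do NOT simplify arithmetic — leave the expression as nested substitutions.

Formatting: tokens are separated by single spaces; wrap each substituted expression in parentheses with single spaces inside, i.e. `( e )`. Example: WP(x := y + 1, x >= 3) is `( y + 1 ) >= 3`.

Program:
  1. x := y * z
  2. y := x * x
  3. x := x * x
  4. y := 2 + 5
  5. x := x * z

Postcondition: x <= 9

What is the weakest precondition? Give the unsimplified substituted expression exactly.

Answer: ( ( ( y * z ) * ( y * z ) ) * z ) <= 9

Derivation:
post: x <= 9
stmt 5: x := x * z  -- replace 1 occurrence(s) of x with (x * z)
  => ( x * z ) <= 9
stmt 4: y := 2 + 5  -- replace 0 occurrence(s) of y with (2 + 5)
  => ( x * z ) <= 9
stmt 3: x := x * x  -- replace 1 occurrence(s) of x with (x * x)
  => ( ( x * x ) * z ) <= 9
stmt 2: y := x * x  -- replace 0 occurrence(s) of y with (x * x)
  => ( ( x * x ) * z ) <= 9
stmt 1: x := y * z  -- replace 2 occurrence(s) of x with (y * z)
  => ( ( ( y * z ) * ( y * z ) ) * z ) <= 9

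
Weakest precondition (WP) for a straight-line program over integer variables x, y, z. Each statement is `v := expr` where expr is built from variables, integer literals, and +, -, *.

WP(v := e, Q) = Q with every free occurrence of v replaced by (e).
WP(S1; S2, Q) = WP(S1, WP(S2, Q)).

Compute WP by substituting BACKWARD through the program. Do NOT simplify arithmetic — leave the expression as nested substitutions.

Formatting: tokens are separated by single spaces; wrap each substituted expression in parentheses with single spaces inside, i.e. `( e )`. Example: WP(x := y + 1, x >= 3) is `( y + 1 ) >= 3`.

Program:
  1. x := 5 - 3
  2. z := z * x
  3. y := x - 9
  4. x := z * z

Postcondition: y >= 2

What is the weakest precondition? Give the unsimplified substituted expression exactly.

Answer: ( ( 5 - 3 ) - 9 ) >= 2

Derivation:
post: y >= 2
stmt 4: x := z * z  -- replace 0 occurrence(s) of x with (z * z)
  => y >= 2
stmt 3: y := x - 9  -- replace 1 occurrence(s) of y with (x - 9)
  => ( x - 9 ) >= 2
stmt 2: z := z * x  -- replace 0 occurrence(s) of z with (z * x)
  => ( x - 9 ) >= 2
stmt 1: x := 5 - 3  -- replace 1 occurrence(s) of x with (5 - 3)
  => ( ( 5 - 3 ) - 9 ) >= 2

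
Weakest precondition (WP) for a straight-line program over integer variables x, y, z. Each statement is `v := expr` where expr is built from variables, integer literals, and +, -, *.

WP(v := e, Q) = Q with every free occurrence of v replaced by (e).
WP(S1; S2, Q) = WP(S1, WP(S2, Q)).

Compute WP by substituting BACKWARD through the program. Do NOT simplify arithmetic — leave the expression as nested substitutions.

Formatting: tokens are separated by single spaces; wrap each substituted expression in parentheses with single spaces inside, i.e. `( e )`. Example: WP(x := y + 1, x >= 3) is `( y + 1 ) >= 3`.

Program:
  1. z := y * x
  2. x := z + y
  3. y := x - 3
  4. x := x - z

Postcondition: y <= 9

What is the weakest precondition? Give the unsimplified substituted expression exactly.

post: y <= 9
stmt 4: x := x - z  -- replace 0 occurrence(s) of x with (x - z)
  => y <= 9
stmt 3: y := x - 3  -- replace 1 occurrence(s) of y with (x - 3)
  => ( x - 3 ) <= 9
stmt 2: x := z + y  -- replace 1 occurrence(s) of x with (z + y)
  => ( ( z + y ) - 3 ) <= 9
stmt 1: z := y * x  -- replace 1 occurrence(s) of z with (y * x)
  => ( ( ( y * x ) + y ) - 3 ) <= 9

Answer: ( ( ( y * x ) + y ) - 3 ) <= 9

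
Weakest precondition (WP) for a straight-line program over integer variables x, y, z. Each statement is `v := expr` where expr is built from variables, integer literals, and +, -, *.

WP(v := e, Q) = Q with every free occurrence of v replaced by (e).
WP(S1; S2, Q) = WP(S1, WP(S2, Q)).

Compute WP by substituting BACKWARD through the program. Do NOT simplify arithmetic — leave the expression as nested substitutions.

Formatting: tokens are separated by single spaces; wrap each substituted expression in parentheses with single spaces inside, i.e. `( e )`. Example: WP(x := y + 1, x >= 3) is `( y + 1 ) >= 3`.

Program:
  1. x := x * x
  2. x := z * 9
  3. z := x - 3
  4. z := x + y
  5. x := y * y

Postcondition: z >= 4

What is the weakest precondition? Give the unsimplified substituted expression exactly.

post: z >= 4
stmt 5: x := y * y  -- replace 0 occurrence(s) of x with (y * y)
  => z >= 4
stmt 4: z := x + y  -- replace 1 occurrence(s) of z with (x + y)
  => ( x + y ) >= 4
stmt 3: z := x - 3  -- replace 0 occurrence(s) of z with (x - 3)
  => ( x + y ) >= 4
stmt 2: x := z * 9  -- replace 1 occurrence(s) of x with (z * 9)
  => ( ( z * 9 ) + y ) >= 4
stmt 1: x := x * x  -- replace 0 occurrence(s) of x with (x * x)
  => ( ( z * 9 ) + y ) >= 4

Answer: ( ( z * 9 ) + y ) >= 4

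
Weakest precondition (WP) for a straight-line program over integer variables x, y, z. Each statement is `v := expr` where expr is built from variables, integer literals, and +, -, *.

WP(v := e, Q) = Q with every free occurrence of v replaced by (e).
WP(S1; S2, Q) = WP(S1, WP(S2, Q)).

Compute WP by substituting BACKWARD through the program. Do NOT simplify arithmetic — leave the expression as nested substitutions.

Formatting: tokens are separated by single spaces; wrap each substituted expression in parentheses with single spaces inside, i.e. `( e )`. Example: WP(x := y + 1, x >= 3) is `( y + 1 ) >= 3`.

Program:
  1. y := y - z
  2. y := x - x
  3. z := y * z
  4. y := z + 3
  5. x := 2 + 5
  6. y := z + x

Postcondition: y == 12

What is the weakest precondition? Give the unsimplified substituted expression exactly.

Answer: ( ( ( x - x ) * z ) + ( 2 + 5 ) ) == 12

Derivation:
post: y == 12
stmt 6: y := z + x  -- replace 1 occurrence(s) of y with (z + x)
  => ( z + x ) == 12
stmt 5: x := 2 + 5  -- replace 1 occurrence(s) of x with (2 + 5)
  => ( z + ( 2 + 5 ) ) == 12
stmt 4: y := z + 3  -- replace 0 occurrence(s) of y with (z + 3)
  => ( z + ( 2 + 5 ) ) == 12
stmt 3: z := y * z  -- replace 1 occurrence(s) of z with (y * z)
  => ( ( y * z ) + ( 2 + 5 ) ) == 12
stmt 2: y := x - x  -- replace 1 occurrence(s) of y with (x - x)
  => ( ( ( x - x ) * z ) + ( 2 + 5 ) ) == 12
stmt 1: y := y - z  -- replace 0 occurrence(s) of y with (y - z)
  => ( ( ( x - x ) * z ) + ( 2 + 5 ) ) == 12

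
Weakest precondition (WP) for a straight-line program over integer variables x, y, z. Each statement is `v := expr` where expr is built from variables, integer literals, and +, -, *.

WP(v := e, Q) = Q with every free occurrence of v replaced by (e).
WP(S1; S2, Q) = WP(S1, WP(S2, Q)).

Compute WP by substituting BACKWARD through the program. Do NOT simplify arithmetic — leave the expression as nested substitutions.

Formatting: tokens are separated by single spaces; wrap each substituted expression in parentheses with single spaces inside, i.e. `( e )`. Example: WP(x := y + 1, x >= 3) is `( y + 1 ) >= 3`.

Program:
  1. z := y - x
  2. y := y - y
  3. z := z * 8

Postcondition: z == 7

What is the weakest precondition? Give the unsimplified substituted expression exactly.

post: z == 7
stmt 3: z := z * 8  -- replace 1 occurrence(s) of z with (z * 8)
  => ( z * 8 ) == 7
stmt 2: y := y - y  -- replace 0 occurrence(s) of y with (y - y)
  => ( z * 8 ) == 7
stmt 1: z := y - x  -- replace 1 occurrence(s) of z with (y - x)
  => ( ( y - x ) * 8 ) == 7

Answer: ( ( y - x ) * 8 ) == 7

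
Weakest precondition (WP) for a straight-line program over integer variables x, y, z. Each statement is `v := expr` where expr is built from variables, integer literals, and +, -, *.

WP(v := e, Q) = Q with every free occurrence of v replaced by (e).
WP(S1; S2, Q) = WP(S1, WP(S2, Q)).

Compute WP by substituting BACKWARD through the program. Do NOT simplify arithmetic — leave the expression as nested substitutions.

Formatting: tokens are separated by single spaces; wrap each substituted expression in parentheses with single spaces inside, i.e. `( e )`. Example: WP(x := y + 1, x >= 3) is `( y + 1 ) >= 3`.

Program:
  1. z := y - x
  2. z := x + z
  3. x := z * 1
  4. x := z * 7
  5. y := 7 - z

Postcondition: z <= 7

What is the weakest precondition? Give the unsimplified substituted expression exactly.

post: z <= 7
stmt 5: y := 7 - z  -- replace 0 occurrence(s) of y with (7 - z)
  => z <= 7
stmt 4: x := z * 7  -- replace 0 occurrence(s) of x with (z * 7)
  => z <= 7
stmt 3: x := z * 1  -- replace 0 occurrence(s) of x with (z * 1)
  => z <= 7
stmt 2: z := x + z  -- replace 1 occurrence(s) of z with (x + z)
  => ( x + z ) <= 7
stmt 1: z := y - x  -- replace 1 occurrence(s) of z with (y - x)
  => ( x + ( y - x ) ) <= 7

Answer: ( x + ( y - x ) ) <= 7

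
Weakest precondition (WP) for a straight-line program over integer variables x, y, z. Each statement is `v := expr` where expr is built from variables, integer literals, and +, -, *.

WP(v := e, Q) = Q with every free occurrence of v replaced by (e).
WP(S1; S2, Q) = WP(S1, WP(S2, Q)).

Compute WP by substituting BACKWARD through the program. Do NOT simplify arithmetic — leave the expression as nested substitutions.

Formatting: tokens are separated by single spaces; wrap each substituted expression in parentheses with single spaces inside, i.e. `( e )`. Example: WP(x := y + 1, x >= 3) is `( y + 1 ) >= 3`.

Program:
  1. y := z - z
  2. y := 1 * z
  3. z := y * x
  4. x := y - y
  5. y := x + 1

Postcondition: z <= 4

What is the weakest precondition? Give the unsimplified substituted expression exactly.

post: z <= 4
stmt 5: y := x + 1  -- replace 0 occurrence(s) of y with (x + 1)
  => z <= 4
stmt 4: x := y - y  -- replace 0 occurrence(s) of x with (y - y)
  => z <= 4
stmt 3: z := y * x  -- replace 1 occurrence(s) of z with (y * x)
  => ( y * x ) <= 4
stmt 2: y := 1 * z  -- replace 1 occurrence(s) of y with (1 * z)
  => ( ( 1 * z ) * x ) <= 4
stmt 1: y := z - z  -- replace 0 occurrence(s) of y with (z - z)
  => ( ( 1 * z ) * x ) <= 4

Answer: ( ( 1 * z ) * x ) <= 4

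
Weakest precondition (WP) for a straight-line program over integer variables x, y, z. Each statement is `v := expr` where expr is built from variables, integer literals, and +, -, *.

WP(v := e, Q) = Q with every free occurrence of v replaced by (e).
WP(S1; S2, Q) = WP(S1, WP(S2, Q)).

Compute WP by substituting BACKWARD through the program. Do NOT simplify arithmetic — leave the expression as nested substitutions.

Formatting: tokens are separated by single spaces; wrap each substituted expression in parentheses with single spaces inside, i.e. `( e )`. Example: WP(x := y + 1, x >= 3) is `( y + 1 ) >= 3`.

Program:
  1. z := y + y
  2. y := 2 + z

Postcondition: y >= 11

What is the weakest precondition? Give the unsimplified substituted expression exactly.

post: y >= 11
stmt 2: y := 2 + z  -- replace 1 occurrence(s) of y with (2 + z)
  => ( 2 + z ) >= 11
stmt 1: z := y + y  -- replace 1 occurrence(s) of z with (y + y)
  => ( 2 + ( y + y ) ) >= 11

Answer: ( 2 + ( y + y ) ) >= 11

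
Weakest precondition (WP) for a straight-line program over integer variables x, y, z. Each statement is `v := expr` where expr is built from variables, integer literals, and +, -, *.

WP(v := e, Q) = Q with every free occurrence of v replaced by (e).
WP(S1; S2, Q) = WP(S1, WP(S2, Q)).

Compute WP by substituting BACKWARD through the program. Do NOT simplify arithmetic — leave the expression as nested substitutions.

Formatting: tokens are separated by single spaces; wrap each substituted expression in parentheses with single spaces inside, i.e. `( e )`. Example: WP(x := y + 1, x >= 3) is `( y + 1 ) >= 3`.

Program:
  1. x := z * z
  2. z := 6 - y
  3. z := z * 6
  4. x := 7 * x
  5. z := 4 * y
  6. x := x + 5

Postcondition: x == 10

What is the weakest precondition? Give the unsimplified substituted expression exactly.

Answer: ( ( 7 * ( z * z ) ) + 5 ) == 10

Derivation:
post: x == 10
stmt 6: x := x + 5  -- replace 1 occurrence(s) of x with (x + 5)
  => ( x + 5 ) == 10
stmt 5: z := 4 * y  -- replace 0 occurrence(s) of z with (4 * y)
  => ( x + 5 ) == 10
stmt 4: x := 7 * x  -- replace 1 occurrence(s) of x with (7 * x)
  => ( ( 7 * x ) + 5 ) == 10
stmt 3: z := z * 6  -- replace 0 occurrence(s) of z with (z * 6)
  => ( ( 7 * x ) + 5 ) == 10
stmt 2: z := 6 - y  -- replace 0 occurrence(s) of z with (6 - y)
  => ( ( 7 * x ) + 5 ) == 10
stmt 1: x := z * z  -- replace 1 occurrence(s) of x with (z * z)
  => ( ( 7 * ( z * z ) ) + 5 ) == 10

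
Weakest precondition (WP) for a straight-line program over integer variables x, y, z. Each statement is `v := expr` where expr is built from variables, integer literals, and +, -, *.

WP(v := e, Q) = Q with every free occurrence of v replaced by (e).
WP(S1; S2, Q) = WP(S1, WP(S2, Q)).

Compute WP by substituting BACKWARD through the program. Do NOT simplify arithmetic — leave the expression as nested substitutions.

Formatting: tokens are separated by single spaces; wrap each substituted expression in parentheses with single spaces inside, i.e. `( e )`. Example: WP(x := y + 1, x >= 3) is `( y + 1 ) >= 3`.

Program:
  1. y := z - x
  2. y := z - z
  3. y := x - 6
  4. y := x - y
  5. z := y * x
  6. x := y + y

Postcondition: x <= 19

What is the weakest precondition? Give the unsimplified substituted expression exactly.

post: x <= 19
stmt 6: x := y + y  -- replace 1 occurrence(s) of x with (y + y)
  => ( y + y ) <= 19
stmt 5: z := y * x  -- replace 0 occurrence(s) of z with (y * x)
  => ( y + y ) <= 19
stmt 4: y := x - y  -- replace 2 occurrence(s) of y with (x - y)
  => ( ( x - y ) + ( x - y ) ) <= 19
stmt 3: y := x - 6  -- replace 2 occurrence(s) of y with (x - 6)
  => ( ( x - ( x - 6 ) ) + ( x - ( x - 6 ) ) ) <= 19
stmt 2: y := z - z  -- replace 0 occurrence(s) of y with (z - z)
  => ( ( x - ( x - 6 ) ) + ( x - ( x - 6 ) ) ) <= 19
stmt 1: y := z - x  -- replace 0 occurrence(s) of y with (z - x)
  => ( ( x - ( x - 6 ) ) + ( x - ( x - 6 ) ) ) <= 19

Answer: ( ( x - ( x - 6 ) ) + ( x - ( x - 6 ) ) ) <= 19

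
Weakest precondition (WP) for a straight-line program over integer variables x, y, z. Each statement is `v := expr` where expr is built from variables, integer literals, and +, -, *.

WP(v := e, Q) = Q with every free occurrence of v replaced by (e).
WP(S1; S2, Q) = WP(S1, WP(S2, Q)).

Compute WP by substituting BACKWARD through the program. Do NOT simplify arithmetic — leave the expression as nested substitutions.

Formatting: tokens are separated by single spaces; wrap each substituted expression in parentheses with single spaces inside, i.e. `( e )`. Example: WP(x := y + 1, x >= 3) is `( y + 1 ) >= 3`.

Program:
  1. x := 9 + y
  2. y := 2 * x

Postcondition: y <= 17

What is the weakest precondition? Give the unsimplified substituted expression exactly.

post: y <= 17
stmt 2: y := 2 * x  -- replace 1 occurrence(s) of y with (2 * x)
  => ( 2 * x ) <= 17
stmt 1: x := 9 + y  -- replace 1 occurrence(s) of x with (9 + y)
  => ( 2 * ( 9 + y ) ) <= 17

Answer: ( 2 * ( 9 + y ) ) <= 17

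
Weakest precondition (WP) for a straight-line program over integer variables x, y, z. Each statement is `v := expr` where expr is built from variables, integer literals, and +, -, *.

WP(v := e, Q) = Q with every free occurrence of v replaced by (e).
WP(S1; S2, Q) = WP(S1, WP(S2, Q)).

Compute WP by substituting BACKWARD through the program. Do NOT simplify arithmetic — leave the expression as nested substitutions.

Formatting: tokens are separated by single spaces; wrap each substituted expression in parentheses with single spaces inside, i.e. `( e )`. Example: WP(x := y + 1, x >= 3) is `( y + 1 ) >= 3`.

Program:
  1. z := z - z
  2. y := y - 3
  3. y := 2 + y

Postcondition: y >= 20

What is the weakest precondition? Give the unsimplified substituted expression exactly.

Answer: ( 2 + ( y - 3 ) ) >= 20

Derivation:
post: y >= 20
stmt 3: y := 2 + y  -- replace 1 occurrence(s) of y with (2 + y)
  => ( 2 + y ) >= 20
stmt 2: y := y - 3  -- replace 1 occurrence(s) of y with (y - 3)
  => ( 2 + ( y - 3 ) ) >= 20
stmt 1: z := z - z  -- replace 0 occurrence(s) of z with (z - z)
  => ( 2 + ( y - 3 ) ) >= 20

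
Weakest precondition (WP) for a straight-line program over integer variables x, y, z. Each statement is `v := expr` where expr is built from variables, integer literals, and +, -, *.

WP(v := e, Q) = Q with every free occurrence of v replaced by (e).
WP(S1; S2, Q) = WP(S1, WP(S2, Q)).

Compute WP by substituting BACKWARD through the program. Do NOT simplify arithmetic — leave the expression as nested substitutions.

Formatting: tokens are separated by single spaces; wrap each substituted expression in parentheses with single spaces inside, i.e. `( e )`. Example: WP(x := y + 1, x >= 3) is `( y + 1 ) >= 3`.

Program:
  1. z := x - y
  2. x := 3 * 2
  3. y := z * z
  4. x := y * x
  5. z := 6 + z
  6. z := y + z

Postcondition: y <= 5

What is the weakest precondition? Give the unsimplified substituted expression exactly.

post: y <= 5
stmt 6: z := y + z  -- replace 0 occurrence(s) of z with (y + z)
  => y <= 5
stmt 5: z := 6 + z  -- replace 0 occurrence(s) of z with (6 + z)
  => y <= 5
stmt 4: x := y * x  -- replace 0 occurrence(s) of x with (y * x)
  => y <= 5
stmt 3: y := z * z  -- replace 1 occurrence(s) of y with (z * z)
  => ( z * z ) <= 5
stmt 2: x := 3 * 2  -- replace 0 occurrence(s) of x with (3 * 2)
  => ( z * z ) <= 5
stmt 1: z := x - y  -- replace 2 occurrence(s) of z with (x - y)
  => ( ( x - y ) * ( x - y ) ) <= 5

Answer: ( ( x - y ) * ( x - y ) ) <= 5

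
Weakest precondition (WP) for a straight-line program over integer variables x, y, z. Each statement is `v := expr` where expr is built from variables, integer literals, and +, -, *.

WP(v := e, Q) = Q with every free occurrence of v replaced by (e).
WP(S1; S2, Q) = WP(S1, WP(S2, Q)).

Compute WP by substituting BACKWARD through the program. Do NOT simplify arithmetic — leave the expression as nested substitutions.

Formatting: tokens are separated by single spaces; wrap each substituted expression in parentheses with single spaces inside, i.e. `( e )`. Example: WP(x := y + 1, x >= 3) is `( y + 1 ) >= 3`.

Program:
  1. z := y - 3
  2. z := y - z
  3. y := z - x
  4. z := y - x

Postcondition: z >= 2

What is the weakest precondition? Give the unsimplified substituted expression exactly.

post: z >= 2
stmt 4: z := y - x  -- replace 1 occurrence(s) of z with (y - x)
  => ( y - x ) >= 2
stmt 3: y := z - x  -- replace 1 occurrence(s) of y with (z - x)
  => ( ( z - x ) - x ) >= 2
stmt 2: z := y - z  -- replace 1 occurrence(s) of z with (y - z)
  => ( ( ( y - z ) - x ) - x ) >= 2
stmt 1: z := y - 3  -- replace 1 occurrence(s) of z with (y - 3)
  => ( ( ( y - ( y - 3 ) ) - x ) - x ) >= 2

Answer: ( ( ( y - ( y - 3 ) ) - x ) - x ) >= 2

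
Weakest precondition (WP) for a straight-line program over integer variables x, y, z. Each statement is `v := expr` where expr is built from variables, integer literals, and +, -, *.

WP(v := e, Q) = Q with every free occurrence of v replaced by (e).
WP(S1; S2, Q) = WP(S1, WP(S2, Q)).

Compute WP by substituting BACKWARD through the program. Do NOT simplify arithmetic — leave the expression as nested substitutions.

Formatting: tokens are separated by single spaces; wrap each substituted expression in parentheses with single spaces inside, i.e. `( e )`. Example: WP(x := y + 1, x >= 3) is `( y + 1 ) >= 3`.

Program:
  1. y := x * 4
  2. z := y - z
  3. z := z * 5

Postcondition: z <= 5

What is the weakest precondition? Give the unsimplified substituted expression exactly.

post: z <= 5
stmt 3: z := z * 5  -- replace 1 occurrence(s) of z with (z * 5)
  => ( z * 5 ) <= 5
stmt 2: z := y - z  -- replace 1 occurrence(s) of z with (y - z)
  => ( ( y - z ) * 5 ) <= 5
stmt 1: y := x * 4  -- replace 1 occurrence(s) of y with (x * 4)
  => ( ( ( x * 4 ) - z ) * 5 ) <= 5

Answer: ( ( ( x * 4 ) - z ) * 5 ) <= 5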